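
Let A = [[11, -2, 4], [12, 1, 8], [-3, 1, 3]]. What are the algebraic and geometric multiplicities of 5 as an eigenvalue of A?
The characteristic polynomial is (x - 5)^3, so the factor x - 5 appears with exponent 3: the algebraic multiplicity is 3.

rank(A - 5I) = 1, so the eigenspace has dimension 3 - 1 = 2: the geometric multiplicity is 2.

Since 2 < 3, A is not diagonalizable.

algebraic multiplicity 3, geometric multiplicity 2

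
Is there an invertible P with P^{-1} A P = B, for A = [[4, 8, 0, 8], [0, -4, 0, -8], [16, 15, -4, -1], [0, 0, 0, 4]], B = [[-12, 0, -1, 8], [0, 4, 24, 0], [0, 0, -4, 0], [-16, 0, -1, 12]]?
Yes.

Two matrices over a field are similar if and only if they have the same invariant factors.

Both A and B have characteristic polynomial (x - 4)^2(x + 4)^2 and minimal polynomial (x - 4)(x + 4)^2. Computing further, both have invariant factors x - 4, (x - 4)(x + 4)^2. Hence A and B are similar.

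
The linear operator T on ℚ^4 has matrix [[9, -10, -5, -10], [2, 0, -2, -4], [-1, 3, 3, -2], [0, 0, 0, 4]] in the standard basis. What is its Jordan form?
J = [[4, 1, 0, 0], [0, 4, 1, 0], [0, 0, 4, 0], [0, 0, 0, 4]]

The characteristic polynomial is det(xI - A) = (x - 4)^4, so the eigenvalues are 4 (algebraic multiplicity 4).

For λ = 4: rank(A - 4I) = 2, rank((A - 4I)^2) = 1, rank((A - 4I)^3) = 0. The eigenspace has dimension 4 - 2 = 2, so there are 2 Jordan blocks; the rank sequence gives block sizes [3, 1].

Assembling the blocks gives the Jordan form J above.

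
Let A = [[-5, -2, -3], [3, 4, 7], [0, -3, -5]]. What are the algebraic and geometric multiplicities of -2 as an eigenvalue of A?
algebraic multiplicity 3, geometric multiplicity 1

The characteristic polynomial is (x + 2)^3, so the factor x + 2 appears with exponent 3: the algebraic multiplicity is 3.

rank(A + 2I) = 2, so the eigenspace has dimension 3 - 2 = 1: the geometric multiplicity is 1.

Since 1 < 3, A is not diagonalizable.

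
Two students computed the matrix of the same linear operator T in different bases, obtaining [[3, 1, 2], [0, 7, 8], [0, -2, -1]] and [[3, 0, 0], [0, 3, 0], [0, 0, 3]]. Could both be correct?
No.

Both have characteristic polynomial (x - 3)^3, but the minimal polynomial of A is (x - 3)^2 while the minimal polynomial of B is x - 3. The minimal polynomial is a similarity invariant, so A and B are not similar.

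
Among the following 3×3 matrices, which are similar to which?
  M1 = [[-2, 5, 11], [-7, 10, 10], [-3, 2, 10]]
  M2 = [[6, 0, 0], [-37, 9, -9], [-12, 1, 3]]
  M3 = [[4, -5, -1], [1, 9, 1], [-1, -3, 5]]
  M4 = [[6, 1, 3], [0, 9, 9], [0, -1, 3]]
2 classes: {M1, M2, M3}, {M4}

Characteristic polynomials: χ_{M1} = (x - 6)^3, χ_{M2} = (x - 6)^3, χ_{M3} = (x - 6)^3, χ_{M4} = (x - 6)^3.

{M1, M2, M3}: invariant factors (x - 6)^3.

{M4}: invariant factors x - 6, (x - 6)^2.

Matrices are similar if and only if their invariant-factor lists agree; the partition into similarity classes is {M1, M2, M3}, {M4}.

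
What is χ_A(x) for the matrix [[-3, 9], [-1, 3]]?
xI - A = [[x + 3, -9], [1, x - 3]].

Expanding det(xI - A) along the first row:
det(xI - A) = + (x + 3)·det([[x - 3]]) - (-9)·det([[1]]).

Evaluating gives χ_A(x) = x^2.

χ_A(x) = x^2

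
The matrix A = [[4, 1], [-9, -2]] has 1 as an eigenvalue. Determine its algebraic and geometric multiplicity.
algebraic multiplicity 2, geometric multiplicity 1

The characteristic polynomial is (x - 1)^2, so the factor x - 1 appears with exponent 2: the algebraic multiplicity is 2.

rank(A - I) = 1, so the eigenspace has dimension 2 - 1 = 1: the geometric multiplicity is 1.

Since 1 < 2, A is not diagonalizable.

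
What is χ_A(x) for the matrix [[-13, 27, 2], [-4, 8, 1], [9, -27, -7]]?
xI - A = [[x + 13, -27, -2], [4, x - 8, -1], [-9, 27, x + 7]].

Expanding det(xI - A) along the first row:
det(xI - A) = + (x + 13)·det([[x - 8, -1], [27, x + 7]]) - (-27)·det([[4, -1], [-9, x + 7]]) + (-2)·det([[4, x - 8], [-9, 27]]).

Evaluating gives χ_A(x) = x^3 + 12x^2 + 48x + 64 = (x + 4)^3.

χ_A(x) = (x + 4)^3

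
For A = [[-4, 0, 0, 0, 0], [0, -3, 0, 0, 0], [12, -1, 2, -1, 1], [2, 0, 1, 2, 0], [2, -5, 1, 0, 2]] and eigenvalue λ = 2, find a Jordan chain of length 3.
v_1 = [[0, 0, 0, 2, 3]]^T, v_2 = [[0, 0, 1, 0, 0]]^T, v_3 = [[0, 0, 0, 1, 1]]^T

We seek v_1 ∈ ker((A - 2I)^3) \ ker((A - 2I)^2), then set v_{i+1} = (A - 2I) v_i.

One such chain is v_1 = [[0, 0, 0, 2, 3]]^T, v_2 = [[0, 0, 1, 0, 0]]^T, v_3 = [[0, 0, 0, 1, 1]]^T. Check: (A - 2I) v_3 = [[0, 0, 0, 0, 0]]^T = 0.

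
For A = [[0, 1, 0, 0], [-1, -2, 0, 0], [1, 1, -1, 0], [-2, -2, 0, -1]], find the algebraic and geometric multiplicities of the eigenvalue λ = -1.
The characteristic polynomial is (x + 1)^4, so the factor x + 1 appears with exponent 4: the algebraic multiplicity is 4.

rank(A + I) = 1, so the eigenspace has dimension 4 - 1 = 3: the geometric multiplicity is 3.

Since 3 < 4, A is not diagonalizable.

algebraic multiplicity 4, geometric multiplicity 3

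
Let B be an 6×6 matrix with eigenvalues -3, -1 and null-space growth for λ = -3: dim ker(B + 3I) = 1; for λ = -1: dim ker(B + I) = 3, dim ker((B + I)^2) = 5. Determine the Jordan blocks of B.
λ = -3: successive nullity increments [1] count blocks of size ≥ k; block sizes are [1].
λ = -1: successive nullity increments [3, 2] count blocks of size ≥ k; block sizes are [2, 2, 1].

Jordan blocks: (-3, 1), (-1, 2), (-1, 2), (-1, 1)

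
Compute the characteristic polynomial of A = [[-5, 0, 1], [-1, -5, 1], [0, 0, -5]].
χ_A(x) = (x + 5)^3

xI - A = [[x + 5, 0, -1], [1, x + 5, -1], [0, 0, x + 5]].

Expanding det(xI - A) along the first row:
det(xI - A) = + (x + 5)·det([[x + 5, -1], [0, x + 5]]) - (0)·det([[1, -1], [0, x + 5]]) + (-1)·det([[1, x + 5], [0, 0]]).

Evaluating gives χ_A(x) = x^3 + 15x^2 + 75x + 125 = (x + 5)^3.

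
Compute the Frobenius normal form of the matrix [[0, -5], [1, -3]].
R = [[0, -5], [1, -3]]

The invariant factors of A (the non-unit diagonal entries of the Smith normal form of xI - A over ℚ[x]) are x^2 + 3x + 5, each dividing the next. The characteristic polynomial is their product, x^2 + 3x + 5.

The rational canonical form is the block-diagonal matrix of companion matrices C(f_i):
R = [[0, -5], [1, -3]].

Note the characteristic polynomial does not split into linear factors over ℚ, so A has no Jordan form over ℚ; the rational canonical form exists over any field.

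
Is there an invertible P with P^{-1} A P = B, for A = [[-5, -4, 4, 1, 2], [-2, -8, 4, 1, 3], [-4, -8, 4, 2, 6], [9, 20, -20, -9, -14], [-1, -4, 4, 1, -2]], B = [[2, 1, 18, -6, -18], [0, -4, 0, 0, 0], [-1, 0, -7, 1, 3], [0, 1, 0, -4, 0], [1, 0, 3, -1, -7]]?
Yes.

Two matrices over a field are similar if and only if they have the same invariant factors.

Both A and B have characteristic polynomial (x + 4)^5 and minimal polynomial (x + 4)^2. Computing further, both have invariant factors x + 4, (x + 4)^2, (x + 4)^2. Hence A and B are similar.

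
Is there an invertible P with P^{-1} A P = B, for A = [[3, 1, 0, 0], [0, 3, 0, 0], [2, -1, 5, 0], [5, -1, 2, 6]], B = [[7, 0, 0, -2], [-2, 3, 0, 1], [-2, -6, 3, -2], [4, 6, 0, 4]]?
Both have characteristic polynomial (x - 6)(x - 5)(x - 3)^2, but the minimal polynomial of A is (x - 6)(x - 5)(x - 3)^2 while the minimal polynomial of B is (x - 6)(x - 5)(x - 3). The minimal polynomial is a similarity invariant, so A and B are not similar.

No.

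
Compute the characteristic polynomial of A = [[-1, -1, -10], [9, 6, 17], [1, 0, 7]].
xI - A = [[x + 1, 1, 10], [-9, x - 6, -17], [-1, 0, x - 7]].

Expanding det(xI - A) along the first row:
det(xI - A) = + (x + 1)·det([[x - 6, -17], [0, x - 7]]) - (1)·det([[-9, -17], [-1, x - 7]]) + (10)·det([[-9, x - 6], [-1, 0]]).

Evaluating gives χ_A(x) = x^3 - 12x^2 + 48x - 64 = (x - 4)^3.

χ_A(x) = (x - 4)^3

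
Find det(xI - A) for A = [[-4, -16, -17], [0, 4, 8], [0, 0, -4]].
xI - A = [[x + 4, 16, 17], [0, x - 4, -8], [0, 0, x + 4]].

Expanding det(xI - A) along the first row:
det(xI - A) = + (x + 4)·det([[x - 4, -8], [0, x + 4]]) - (16)·det([[0, -8], [0, x + 4]]) + (17)·det([[0, x - 4], [0, 0]]).

Evaluating gives χ_A(x) = x^3 + 4x^2 - 16x - 64 = (x - 4)(x + 4)^2.

χ_A(x) = (x - 4)(x + 4)^2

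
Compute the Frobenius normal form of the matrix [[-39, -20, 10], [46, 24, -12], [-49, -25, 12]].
R = [[0, 0, 8], [1, 0, 6], [0, 1, -3]]

The invariant factors of A (the non-unit diagonal entries of the Smith normal form of xI - A over ℚ[x]) are (x - 2)(x + 1)(x + 4), each dividing the next. The characteristic polynomial is their product, (x - 2)(x + 1)(x + 4).

The rational canonical form is the block-diagonal matrix of companion matrices C(f_i):
R = [[0, 0, 8], [1, 0, 6], [0, 1, -3]].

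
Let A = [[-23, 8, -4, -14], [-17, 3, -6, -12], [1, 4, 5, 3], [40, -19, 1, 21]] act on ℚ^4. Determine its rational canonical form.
R = [[0, 0, 0, 12], [1, 0, 0, -4], [0, 1, 0, -9], [0, 0, 1, 6]]

The invariant factors of A (the non-unit diagonal entries of the Smith normal form of xI - A over ℚ[x]) are (x - 3)(x - 2)^2(x + 1), each dividing the next. The characteristic polynomial is their product, (x - 3)(x - 2)^2(x + 1).

The rational canonical form is the block-diagonal matrix of companion matrices C(f_i):
R = [[0, 0, 0, 12], [1, 0, 0, -4], [0, 1, 0, -9], [0, 0, 1, 6]].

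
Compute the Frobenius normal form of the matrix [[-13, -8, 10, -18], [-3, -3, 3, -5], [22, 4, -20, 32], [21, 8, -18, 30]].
R = [[0, -4, 0, 0], [1, -3, 0, 0], [0, 0, 0, -4], [0, 0, 1, -3]]

The invariant factors of A (the non-unit diagonal entries of the Smith normal form of xI - A over ℚ[x]) are x^2 + 3x + 4, x^2 + 3x + 4, each dividing the next. The characteristic polynomial is their product, (x^2 + 3x + 4)^2.

The rational canonical form is the block-diagonal matrix of companion matrices C(f_i):
R = [[0, -4, 0, 0], [1, -3, 0, 0], [0, 0, 0, -4], [0, 0, 1, -3]].

Note the characteristic polynomial does not split into linear factors over ℚ, so A has no Jordan form over ℚ; the rational canonical form exists over any field.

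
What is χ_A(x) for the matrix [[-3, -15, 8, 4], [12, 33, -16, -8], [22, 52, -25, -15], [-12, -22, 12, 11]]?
χ_A(x) = (x - 5)^2(x - 3)^2

xI - A = [[x + 3, 15, -8, -4], [-12, x - 33, 16, 8], [-22, -52, x + 25, 15], [12, 22, -12, x - 11]].

Expanding det(xI - A) along the first row:
det(xI - A) = + (x + 3)·det([[x - 33, 16, 8], [-52, x + 25, 15], [22, -12, x - 11]]) - (15)·det([[-12, 16, 8], [-22, x + 25, 15], [12, -12, x - 11]]) + (-8)·det([[-12, x - 33, 8], [-22, -52, 15], [12, 22, x - 11]]) - (-4)·det([[-12, x - 33, 16], [-22, -52, x + 25], [12, 22, -12]]).

Evaluating gives χ_A(x) = x^4 - 16x^3 + 94x^2 - 240x + 225 = (x - 5)^2(x - 3)^2.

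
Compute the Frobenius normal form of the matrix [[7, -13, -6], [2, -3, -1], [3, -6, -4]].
The invariant factors of A (the non-unit diagonal entries of the Smith normal form of xI - A over ℚ[x]) are x^3 + x + 5, each dividing the next. The characteristic polynomial is their product, x^3 + x + 5.

The rational canonical form is the block-diagonal matrix of companion matrices C(f_i):
R = [[0, 0, -5], [1, 0, -1], [0, 1, 0]].

Note the characteristic polynomial does not split into linear factors over ℚ, so A has no Jordan form over ℚ; the rational canonical form exists over any field.

R = [[0, 0, -5], [1, 0, -1], [0, 1, 0]]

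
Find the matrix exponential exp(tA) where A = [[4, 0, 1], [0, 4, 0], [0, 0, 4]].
e^{tA} = [[e^{4*t}, 0, t*e^{4*t}], [0, e^{4*t}, 0], [0, 0, e^{4*t}]]

A has Jordan form J = [[4, 1, 0], [0, 4, 0], [0, 0, 4]] with A = PJP^{-1}, so e^{tA} = P e^{tJ} P^{-1}.

For a Jordan block J_k(λ), e^{tJ_k(λ)} = e^{λt} · (I + tN + t^2 N^2/2! + ... + t^{k-1} N^{k-1}/(k-1)!) where N is the nilpotent superdiagonal part.

Assembling the blocks and conjugating back gives the entries of e^{tA} as shown above.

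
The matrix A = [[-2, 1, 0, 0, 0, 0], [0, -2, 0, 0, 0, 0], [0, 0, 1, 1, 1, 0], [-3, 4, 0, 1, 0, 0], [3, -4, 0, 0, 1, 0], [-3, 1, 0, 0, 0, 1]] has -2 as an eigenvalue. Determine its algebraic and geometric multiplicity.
algebraic multiplicity 2, geometric multiplicity 1

The characteristic polynomial is (x - 1)^4(x + 2)^2, so the factor x + 2 appears with exponent 2: the algebraic multiplicity is 2.

rank(A + 2I) = 5, so the eigenspace has dimension 6 - 5 = 1: the geometric multiplicity is 1.

Since 1 < 2, A is not diagonalizable.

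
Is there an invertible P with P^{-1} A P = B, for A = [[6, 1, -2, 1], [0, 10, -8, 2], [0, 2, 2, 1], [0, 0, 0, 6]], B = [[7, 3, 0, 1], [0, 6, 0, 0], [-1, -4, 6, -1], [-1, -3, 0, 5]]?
Two matrices over a field are similar if and only if they have the same invariant factors.

Both A and B have characteristic polynomial (x - 6)^4 and minimal polynomial (x - 6)^2. Computing further, both have invariant factors (x - 6)^2, (x - 6)^2. Hence A and B are similar.

Yes.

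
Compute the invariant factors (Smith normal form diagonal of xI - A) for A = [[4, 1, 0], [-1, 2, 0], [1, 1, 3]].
x - 3, (x - 3)^2

The Jordan structure of A has elementary divisors (x - 3)^2, (x - 3). Arranging the block sizes at each eigenvalue in decreasing order and taking row products gives the invariant factors.

Invariant factors (smallest first, each dividing the next): x - 3, (x - 3)^2.

Check: the last factor (x - 3)^2 is the minimal polynomial, and the product (x - 3)^3 is the characteristic polynomial.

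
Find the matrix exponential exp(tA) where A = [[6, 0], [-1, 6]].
e^{tA} = [[e^{6*t}, 0], [-t*e^{6*t}, e^{6*t}]]

A has Jordan form J = [[6, 1], [0, 6]] with A = PJP^{-1}, so e^{tA} = P e^{tJ} P^{-1}.

For a Jordan block J_k(λ), e^{tJ_k(λ)} = e^{λt} · (I + tN + t^2 N^2/2! + ... + t^{k-1} N^{k-1}/(k-1)!) where N is the nilpotent superdiagonal part.

Assembling the blocks and conjugating back gives the entries of e^{tA} as shown above.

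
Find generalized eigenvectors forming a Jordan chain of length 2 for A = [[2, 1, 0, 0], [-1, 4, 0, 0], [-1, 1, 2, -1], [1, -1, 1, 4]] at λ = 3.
We seek v_1 ∈ ker((A - 3I)^2) \ ker(A - 3I), then set v_{i+1} = (A - 3I) v_i.

One such chain is v_1 = [[-2, -1, 1, 0]]^T, v_2 = [[1, 1, 0, 0]]^T. Check: (A - 3I) v_2 = [[0, 0, 0, 0]]^T = 0.

v_1 = [[-2, -1, 1, 0]]^T, v_2 = [[1, 1, 0, 0]]^T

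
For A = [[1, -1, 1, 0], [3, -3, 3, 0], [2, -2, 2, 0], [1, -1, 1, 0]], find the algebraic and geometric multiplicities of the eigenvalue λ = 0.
The characteristic polynomial is x^4, so the factor x appears with exponent 4: the algebraic multiplicity is 4.

rank(A) = 1, so the eigenspace has dimension 4 - 1 = 3: the geometric multiplicity is 3.

Since 3 < 4, A is not diagonalizable.

algebraic multiplicity 4, geometric multiplicity 3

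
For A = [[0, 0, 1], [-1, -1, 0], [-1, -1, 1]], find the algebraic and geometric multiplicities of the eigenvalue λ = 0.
The characteristic polynomial is x^3, so the factor x appears with exponent 3: the algebraic multiplicity is 3.

rank(A) = 2, so the eigenspace has dimension 3 - 2 = 1: the geometric multiplicity is 1.

Since 1 < 3, A is not diagonalizable.

algebraic multiplicity 3, geometric multiplicity 1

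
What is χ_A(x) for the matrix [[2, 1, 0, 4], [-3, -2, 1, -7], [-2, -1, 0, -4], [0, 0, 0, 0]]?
xI - A = [[x - 2, -1, 0, -4], [3, x + 2, -1, 7], [2, 1, x, 4], [0, 0, 0, x]].

Expanding det(xI - A) along the first row:
det(xI - A) = + (x - 2)·det([[x + 2, -1, 7], [1, x, 4], [0, 0, x]]) - (-1)·det([[3, -1, 7], [2, x, 4], [0, 0, x]]) + (0)·det([[3, x + 2, 7], [2, 1, 4], [0, 0, x]]) - (-4)·det([[3, x + 2, -1], [2, 1, x], [0, 0, 0]]).

Evaluating gives χ_A(x) = x^4.

χ_A(x) = x^4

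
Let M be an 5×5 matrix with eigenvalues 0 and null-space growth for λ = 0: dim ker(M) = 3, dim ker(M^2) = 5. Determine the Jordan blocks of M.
λ = 0: successive nullity increments [3, 2] count blocks of size ≥ k; block sizes are [2, 2, 1].

Jordan blocks: (0, 2), (0, 2), (0, 1)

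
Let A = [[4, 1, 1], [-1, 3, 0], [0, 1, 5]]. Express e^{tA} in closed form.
e^{tA} = [[(2 - t^2)*e^{4*t}/2, t*e^{4*t}, t*(t + 2)*e^{4*t}/2], [t*(t - 2)*e^{4*t}/2, (1 - t)*e^{4*t}, -t^2*e^{4*t}/2], [-t^2*e^{4*t}/2, t*e^{4*t}, (t^2/2 + t + 1)*e^{4*t}]]

A has Jordan form J = [[4, 1, 0], [0, 4, 1], [0, 0, 4]] with A = PJP^{-1}, so e^{tA} = P e^{tJ} P^{-1}.

For a Jordan block J_k(λ), e^{tJ_k(λ)} = e^{λt} · (I + tN + t^2 N^2/2! + ... + t^{k-1} N^{k-1}/(k-1)!) where N is the nilpotent superdiagonal part.

Assembling the blocks and conjugating back gives the entries of e^{tA} as shown above.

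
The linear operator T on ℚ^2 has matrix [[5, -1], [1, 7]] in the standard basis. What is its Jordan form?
J = [[6, 1], [0, 6]]

The characteristic polynomial is det(xI - A) = (x - 6)^2, so the eigenvalues are 6 (algebraic multiplicity 2).

For λ = 6: rank(A - 6I) = 1, rank((A - 6I)^2) = 0. The eigenspace has dimension 2 - 1 = 1, so there is 1 Jordan block; the rank sequence gives block sizes [2].

Assembling the blocks gives the Jordan form J above.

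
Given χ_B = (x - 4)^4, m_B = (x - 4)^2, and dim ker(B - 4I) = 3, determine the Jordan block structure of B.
λ = 4: algebraic multiplicity 4 (exponent in χ_B), largest block size 2 (exponent in m_B), 3 blocks (geometric multiplicity). These force block sizes [2, 1, 1].

Jordan blocks: (4, 2), (4, 1), (4, 1)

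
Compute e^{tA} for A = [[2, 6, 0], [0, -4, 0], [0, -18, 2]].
e^{tA} = [[e^{2*t}, (e^{6*t} - 1)*e^{-4*t}, 0], [0, e^{-4*t}, 0], [0, 3*(1 - e^{6*t})*e^{-4*t}, e^{2*t}]]

A has Jordan form J = [[-4, 0, 0], [0, 2, 0], [0, 0, 2]] with A = PJP^{-1}, so e^{tA} = P e^{tJ} P^{-1}.

For a Jordan block J_k(λ), e^{tJ_k(λ)} = e^{λt} · (I + tN + t^2 N^2/2! + ... + t^{k-1} N^{k-1}/(k-1)!) where N is the nilpotent superdiagonal part.

Assembling the blocks and conjugating back gives the entries of e^{tA} as shown above.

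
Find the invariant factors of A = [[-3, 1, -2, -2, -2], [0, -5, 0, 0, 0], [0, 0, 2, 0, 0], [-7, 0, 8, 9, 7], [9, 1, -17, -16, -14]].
x + 5, (x - 2)^2(x + 5)^2

The Jordan structure of A has elementary divisors (x + 5)^2, (x + 5), (x - 2)^2. Arranging the block sizes at each eigenvalue in decreasing order and taking row products gives the invariant factors.

Invariant factors (smallest first, each dividing the next): x + 5, (x - 2)^2(x + 5)^2.

Check: the last factor (x - 2)^2(x + 5)^2 is the minimal polynomial, and the product (x - 2)^2(x + 5)^3 is the characteristic polynomial.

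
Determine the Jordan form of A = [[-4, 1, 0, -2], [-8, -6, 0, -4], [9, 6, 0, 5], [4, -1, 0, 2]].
J = [[-4, 1, 0, 0], [0, -4, 0, 0], [0, 0, 0, 1], [0, 0, 0, 0]]

The characteristic polynomial is det(xI - A) = x^2(x + 4)^2, so the eigenvalues are -4 (algebraic multiplicity 2), 0 (algebraic multiplicity 2).

For λ = -4: rank(A + 4I) = 3, rank((A + 4I)^2) = 2. The eigenspace has dimension 4 - 3 = 1, so there is 1 Jordan block; the rank sequence gives block sizes [2].

For λ = 0: rank(A) = 3, rank(A^2) = 2. The eigenspace has dimension 4 - 3 = 1, so there is 1 Jordan block; the rank sequence gives block sizes [2].

Assembling the blocks gives the Jordan form J above.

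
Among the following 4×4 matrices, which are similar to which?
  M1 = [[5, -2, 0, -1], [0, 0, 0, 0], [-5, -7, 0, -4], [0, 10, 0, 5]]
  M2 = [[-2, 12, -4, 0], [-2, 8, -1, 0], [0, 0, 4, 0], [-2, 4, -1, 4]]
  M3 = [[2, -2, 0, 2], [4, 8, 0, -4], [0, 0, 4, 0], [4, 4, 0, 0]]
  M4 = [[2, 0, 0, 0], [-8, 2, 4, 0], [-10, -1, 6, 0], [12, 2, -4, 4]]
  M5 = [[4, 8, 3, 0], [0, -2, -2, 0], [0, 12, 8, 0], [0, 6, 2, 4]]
Characteristic polynomials: χ_{M1} = x^2(x - 5)^2, χ_{M2} = (x - 4)^3(x - 2), χ_{M3} = (x - 4)^3(x - 2), χ_{M4} = (x - 4)^3(x - 2), χ_{M5} = (x - 4)^3(x - 2).

{M1}: invariant factors x^2(x - 5)^2.

{M2, M4, M5}: invariant factors x - 4, (x - 4)^2(x - 2).

{M3}: invariant factors x - 4, x - 4, (x - 4)(x - 2).

Matrices are similar if and only if their invariant-factor lists agree; the partition into similarity classes is {M1}, {M2, M4, M5}, {M3}.

3 classes: {M1}, {M2, M4, M5}, {M3}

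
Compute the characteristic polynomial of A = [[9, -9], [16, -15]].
χ_A(x) = (x + 3)^2

xI - A = [[x - 9, 9], [-16, x + 15]].

Expanding det(xI - A) along the first row:
det(xI - A) = + (x - 9)·det([[x + 15]]) - (9)·det([[-16]]).

Evaluating gives χ_A(x) = x^2 + 6x + 9 = (x + 3)^2.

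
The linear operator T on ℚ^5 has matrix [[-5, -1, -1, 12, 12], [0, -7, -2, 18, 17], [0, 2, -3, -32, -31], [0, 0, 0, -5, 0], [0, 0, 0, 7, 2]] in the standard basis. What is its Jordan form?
J = [[-5, 1, 0, 0, 0], [0, -5, 0, 0, 0], [0, 0, -5, 1, 0], [0, 0, 0, -5, 0], [0, 0, 0, 0, 2]]

The characteristic polynomial is det(xI - A) = (x - 2)(x + 5)^4, so the eigenvalues are -5 (algebraic multiplicity 4), 2 (algebraic multiplicity 1).

For λ = -5: rank(A + 5I) = 3, rank((A + 5I)^2) = 1. The eigenspace has dimension 5 - 3 = 2, so there are 2 Jordan blocks; the rank sequence gives block sizes [2, 2].

For λ = 2: algebraic multiplicity 1 gives one 1×1 block.

Assembling the blocks gives the Jordan form J above.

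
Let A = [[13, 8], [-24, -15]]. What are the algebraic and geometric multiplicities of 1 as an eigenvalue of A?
The characteristic polynomial is (x - 1)(x + 3), so the factor x - 1 appears with exponent 1: the algebraic multiplicity is 1.

rank(A - I) = 1, so the eigenspace has dimension 2 - 1 = 1: the geometric multiplicity is 1.

algebraic multiplicity 1, geometric multiplicity 1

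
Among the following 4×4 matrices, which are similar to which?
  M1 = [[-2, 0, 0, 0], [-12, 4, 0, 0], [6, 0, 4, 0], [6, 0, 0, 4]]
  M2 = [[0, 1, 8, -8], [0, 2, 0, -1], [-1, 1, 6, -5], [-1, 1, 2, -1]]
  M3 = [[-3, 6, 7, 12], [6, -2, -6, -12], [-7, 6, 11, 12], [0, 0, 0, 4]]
3 classes: {M1}, {M2}, {M3}

Characteristic polynomials: χ_{M1} = (x - 4)^3(x + 2), χ_{M2} = (x - 4)(x - 1)^3, χ_{M3} = (x - 4)^3(x + 2).

{M1}: invariant factors x - 4, x - 4, (x - 4)(x + 2).

{M2}: invariant factors (x - 4)(x - 1)^3.

{M3}: invariant factors x - 4, (x - 4)^2(x + 2).

Matrices are similar if and only if their invariant-factor lists agree; the partition into similarity classes is {M1}, {M2}, {M3}.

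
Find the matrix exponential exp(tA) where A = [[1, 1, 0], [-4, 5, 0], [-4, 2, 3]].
A has Jordan form J = [[3, 1, 0], [0, 3, 0], [0, 0, 3]] with A = PJP^{-1}, so e^{tA} = P e^{tJ} P^{-1}.

For a Jordan block J_k(λ), e^{tJ_k(λ)} = e^{λt} · (I + tN + t^2 N^2/2! + ... + t^{k-1} N^{k-1}/(k-1)!) where N is the nilpotent superdiagonal part.

Assembling the blocks and conjugating back gives the entries of e^{tA} as shown above.

e^{tA} = [[(1 - 2*t)*e^{3*t}, t*e^{3*t}, 0], [-4*t*e^{3*t}, (2*t + 1)*e^{3*t}, 0], [-4*t*e^{3*t}, 2*t*e^{3*t}, e^{3*t}]]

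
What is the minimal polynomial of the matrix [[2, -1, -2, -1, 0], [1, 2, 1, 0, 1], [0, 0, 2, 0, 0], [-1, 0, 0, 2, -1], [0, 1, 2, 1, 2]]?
m_A(x) = (x - 2)^3

The characteristic polynomial factors as (x - 2)^5. The minimal polynomial is ∏(x - λ)^{k_λ} where k_λ is the size of the largest Jordan block at λ.

For λ = 2: rank(A - 2I) = 3, and the largest Jordan block has size 3 (the smallest k with rank((A - 2I)^k) = rank((A - 2I)^(k+1))).

So m_A(x) = (x - 2)^3.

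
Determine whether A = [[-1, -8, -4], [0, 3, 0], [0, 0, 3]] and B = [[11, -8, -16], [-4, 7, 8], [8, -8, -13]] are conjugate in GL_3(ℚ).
Yes.

Two matrices over a field are similar if and only if they have the same invariant factors.

Both A and B have characteristic polynomial (x - 3)^2(x + 1) and minimal polynomial (x - 3)(x + 1). Computing further, both have invariant factors x - 3, (x - 3)(x + 1). Hence A and B are similar.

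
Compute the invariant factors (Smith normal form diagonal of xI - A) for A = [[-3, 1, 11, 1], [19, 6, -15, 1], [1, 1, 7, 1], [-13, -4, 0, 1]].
The Jordan structure of A has elementary divisors (x + 4), (x - 5)^3. Arranging the block sizes at each eigenvalue in decreasing order and taking row products gives the invariant factors.

Invariant factors (smallest first, each dividing the next): (x - 5)^3(x + 4).

Check: the last factor (x - 5)^3(x + 4) is the minimal polynomial, and the product (x - 5)^3(x + 4) is the characteristic polynomial.

(x - 5)^3(x + 4)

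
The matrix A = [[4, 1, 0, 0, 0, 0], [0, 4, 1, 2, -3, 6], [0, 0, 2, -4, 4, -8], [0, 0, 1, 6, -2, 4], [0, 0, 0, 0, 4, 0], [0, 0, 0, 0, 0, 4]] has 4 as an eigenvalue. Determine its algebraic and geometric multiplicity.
algebraic multiplicity 6, geometric multiplicity 3

The characteristic polynomial is (x - 4)^6, so the factor x - 4 appears with exponent 6: the algebraic multiplicity is 6.

rank(A - 4I) = 3, so the eigenspace has dimension 6 - 3 = 3: the geometric multiplicity is 3.

Since 3 < 6, A is not diagonalizable.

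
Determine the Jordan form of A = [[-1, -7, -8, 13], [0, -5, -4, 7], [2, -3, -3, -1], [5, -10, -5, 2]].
The characteristic polynomial is det(xI - A) = (x - 2)(x + 3)^3, so the eigenvalues are -3 (algebraic multiplicity 3), 2 (algebraic multiplicity 1).

For λ = -3: rank(A + 3I) = 3, rank((A + 3I)^2) = 2, rank((A + 3I)^3) = 1. The eigenspace has dimension 4 - 3 = 1, so there is 1 Jordan block; the rank sequence gives block sizes [3].

For λ = 2: algebraic multiplicity 1 gives one 1×1 block.

Assembling the blocks gives the Jordan form J above.

J = [[-3, 1, 0, 0], [0, -3, 1, 0], [0, 0, -3, 0], [0, 0, 0, 2]]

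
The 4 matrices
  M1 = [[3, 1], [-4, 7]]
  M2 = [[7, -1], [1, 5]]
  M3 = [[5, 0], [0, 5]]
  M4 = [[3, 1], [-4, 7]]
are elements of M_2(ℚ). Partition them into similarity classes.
Characteristic polynomials: χ_{M1} = (x - 5)^2, χ_{M2} = (x - 6)^2, χ_{M3} = (x - 5)^2, χ_{M4} = (x - 5)^2.

{M1, M4}: invariant factors (x - 5)^2.

{M2}: invariant factors (x - 6)^2.

{M3}: invariant factors x - 5, x - 5.

Matrices are similar if and only if their invariant-factor lists agree; the partition into similarity classes is {M1, M4}, {M2}, {M3}.

3 classes: {M1, M4}, {M2}, {M3}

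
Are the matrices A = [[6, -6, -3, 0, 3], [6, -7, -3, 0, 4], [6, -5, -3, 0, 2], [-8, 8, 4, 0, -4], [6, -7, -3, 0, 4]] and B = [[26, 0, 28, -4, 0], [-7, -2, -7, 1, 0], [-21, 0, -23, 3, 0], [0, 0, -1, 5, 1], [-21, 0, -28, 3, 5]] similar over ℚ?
trace(A) = 0 but trace(B) = 11. The trace is a similarity invariant, so A and B are not similar.

No.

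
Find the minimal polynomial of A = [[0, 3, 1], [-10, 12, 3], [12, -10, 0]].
m_A(x) = (x - 4)^3

The characteristic polynomial factors as (x - 4)^3. The minimal polynomial is ∏(x - λ)^{k_λ} where k_λ is the size of the largest Jordan block at λ.

For λ = 4: rank(A - 4I) = 2, and the largest Jordan block has size 3 (the smallest k with rank((A - 4I)^k) = rank((A - 4I)^(k+1))).

So m_A(x) = (x - 4)^3.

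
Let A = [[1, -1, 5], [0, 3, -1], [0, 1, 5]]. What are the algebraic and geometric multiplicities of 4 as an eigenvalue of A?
algebraic multiplicity 2, geometric multiplicity 1

The characteristic polynomial is (x - 4)^2(x - 1), so the factor x - 4 appears with exponent 2: the algebraic multiplicity is 2.

rank(A - 4I) = 2, so the eigenspace has dimension 3 - 2 = 1: the geometric multiplicity is 1.

Since 1 < 2, A is not diagonalizable.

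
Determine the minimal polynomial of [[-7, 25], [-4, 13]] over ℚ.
m_A(x) = (x - 3)^2

The characteristic polynomial factors as (x - 3)^2. The minimal polynomial is ∏(x - λ)^{k_λ} where k_λ is the size of the largest Jordan block at λ.

For λ = 3: rank(A - 3I) = 1, and the largest Jordan block has size 2 (the smallest k with rank((A - 3I)^k) = rank((A - 3I)^(k+1))).

So m_A(x) = (x - 3)^2.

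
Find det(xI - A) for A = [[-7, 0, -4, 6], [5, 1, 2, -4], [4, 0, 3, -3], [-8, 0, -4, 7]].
xI - A = [[x + 7, 0, 4, -6], [-5, x - 1, -2, 4], [-4, 0, x - 3, 3], [8, 0, 4, x - 7]].

Expanding det(xI - A) along the first row:
det(xI - A) = + (x + 7)·det([[x - 1, -2, 4], [0, x - 3, 3], [0, 4, x - 7]]) - (0)·det([[-5, -2, 4], [-4, x - 3, 3], [8, 4, x - 7]]) + (4)·det([[-5, x - 1, 4], [-4, 0, 3], [8, 0, x - 7]]) - (-6)·det([[-5, x - 1, -2], [-4, 0, x - 3], [8, 0, 4]]).

Evaluating gives χ_A(x) = x^4 - 4x^3 + 6x^2 - 4x + 1 = (x - 1)^4.

χ_A(x) = (x - 1)^4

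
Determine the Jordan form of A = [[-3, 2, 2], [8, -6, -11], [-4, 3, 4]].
J = [[-3, 0, 0], [0, -1, 1], [0, 0, -1]]

The characteristic polynomial is det(xI - A) = (x + 1)^2(x + 3), so the eigenvalues are -3 (algebraic multiplicity 1), -1 (algebraic multiplicity 2).

For λ = -3: algebraic multiplicity 1 gives one 1×1 block.

For λ = -1: rank(A + I) = 2, rank((A + I)^2) = 1. The eigenspace has dimension 3 - 2 = 1, so there is 1 Jordan block; the rank sequence gives block sizes [2].

Assembling the blocks gives the Jordan form J above.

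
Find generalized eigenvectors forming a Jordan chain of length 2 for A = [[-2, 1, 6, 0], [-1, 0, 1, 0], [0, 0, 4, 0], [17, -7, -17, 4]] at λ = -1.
We seek v_1 ∈ ker((A + I)^2) \ ker(A + I), then set v_{i+1} = (A + I) v_i.

One such chain is v_1 = [[0, 1, 0, 1]]^T, v_2 = [[1, 1, 0, -2]]^T. Check: (A + I) v_2 = [[0, 0, 0, 0]]^T = 0.

v_1 = [[0, 1, 0, 1]]^T, v_2 = [[1, 1, 0, -2]]^T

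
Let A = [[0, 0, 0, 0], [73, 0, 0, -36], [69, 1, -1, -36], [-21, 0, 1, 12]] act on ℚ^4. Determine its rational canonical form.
The invariant factors of A (the non-unit diagonal entries of the Smith normal form of xI - A over ℚ[x]) are x(x - 6)^2(x + 1), each dividing the next. The characteristic polynomial is their product, x(x - 6)^2(x + 1).

The rational canonical form is the block-diagonal matrix of companion matrices C(f_i):
R = [[0, 0, 0, 0], [1, 0, 0, -36], [0, 1, 0, -24], [0, 0, 1, 11]].

R = [[0, 0, 0, 0], [1, 0, 0, -36], [0, 1, 0, -24], [0, 0, 1, 11]]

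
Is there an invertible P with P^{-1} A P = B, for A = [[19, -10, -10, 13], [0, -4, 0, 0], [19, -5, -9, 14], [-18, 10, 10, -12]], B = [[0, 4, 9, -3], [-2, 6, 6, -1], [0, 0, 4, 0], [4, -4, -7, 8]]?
No.

trace(A) = -6 but trace(B) = 18. The trace is a similarity invariant, so A and B are not similar.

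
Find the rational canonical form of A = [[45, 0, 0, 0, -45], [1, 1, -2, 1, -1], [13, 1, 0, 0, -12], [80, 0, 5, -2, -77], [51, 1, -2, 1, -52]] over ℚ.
The invariant factors of A (the non-unit diagonal entries of the Smith normal form of xI - A over ℚ[x]) are (x + 3)(x + 5)(x^3 + x + 3), each dividing the next. The characteristic polynomial is their product, (x + 3)(x + 5)(x^3 + x + 3).

The rational canonical form is the block-diagonal matrix of companion matrices C(f_i):
R = [[0, 0, 0, 0, -45], [1, 0, 0, 0, -39], [0, 1, 0, 0, -11], [0, 0, 1, 0, -16], [0, 0, 0, 1, -8]].

Note the characteristic polynomial does not split into linear factors over ℚ, so A has no Jordan form over ℚ; the rational canonical form exists over any field.

R = [[0, 0, 0, 0, -45], [1, 0, 0, 0, -39], [0, 1, 0, 0, -11], [0, 0, 1, 0, -16], [0, 0, 0, 1, -8]]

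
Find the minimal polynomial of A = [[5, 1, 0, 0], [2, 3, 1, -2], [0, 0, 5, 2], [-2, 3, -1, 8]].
m_A(x) = (x - 6)(x - 5)^3

The characteristic polynomial factors as (x - 6)(x - 5)^3. The minimal polynomial is ∏(x - λ)^{k_λ} where k_λ is the size of the largest Jordan block at λ.

For λ = 5: rank(A - 5I) = 3, and the largest Jordan block has size 3 (the smallest k with rank((A - 5I)^k) = rank((A - 5I)^(k+1))).
For λ = 6: rank(A - 6I) = 3, and the largest Jordan block has size 1 (the smallest k with rank((A - 6I)^k) = rank((A - 6I)^(k+1))).

So m_A(x) = (x - 6)(x - 5)^3.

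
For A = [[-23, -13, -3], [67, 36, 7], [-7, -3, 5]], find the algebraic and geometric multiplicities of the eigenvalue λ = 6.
algebraic multiplicity 3, geometric multiplicity 1

The characteristic polynomial is (x - 6)^3, so the factor x - 6 appears with exponent 3: the algebraic multiplicity is 3.

rank(A - 6I) = 2, so the eigenspace has dimension 3 - 2 = 1: the geometric multiplicity is 1.

Since 1 < 3, A is not diagonalizable.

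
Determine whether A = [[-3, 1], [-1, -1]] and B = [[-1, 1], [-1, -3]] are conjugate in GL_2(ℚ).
Two matrices over a field are similar if and only if they have the same invariant factors.

Both A and B have characteristic polynomial (x + 2)^2 and minimal polynomial (x + 2)^2. Computing further, both have invariant factors (x + 2)^2. Hence A and B are similar.

Yes.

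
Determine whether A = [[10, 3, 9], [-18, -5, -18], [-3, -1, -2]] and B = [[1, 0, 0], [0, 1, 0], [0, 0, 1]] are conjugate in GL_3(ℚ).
No.

Both have characteristic polynomial (x - 1)^3, but the minimal polynomial of A is (x - 1)^2 while the minimal polynomial of B is x - 1. The minimal polynomial is a similarity invariant, so A and B are not similar.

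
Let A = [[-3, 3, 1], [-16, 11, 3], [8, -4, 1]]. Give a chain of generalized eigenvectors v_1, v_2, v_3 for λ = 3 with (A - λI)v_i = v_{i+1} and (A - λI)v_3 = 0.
v_1 = [[0, -1, 3]]^T, v_2 = [[0, 1, -2]]^T, v_3 = [[1, 2, 0]]^T

We seek v_1 ∈ ker((A - 3I)^3) \ ker((A - 3I)^2), then set v_{i+1} = (A - 3I) v_i.

One such chain is v_1 = [[0, -1, 3]]^T, v_2 = [[0, 1, -2]]^T, v_3 = [[1, 2, 0]]^T. Check: (A - 3I) v_3 = [[0, 0, 0]]^T = 0.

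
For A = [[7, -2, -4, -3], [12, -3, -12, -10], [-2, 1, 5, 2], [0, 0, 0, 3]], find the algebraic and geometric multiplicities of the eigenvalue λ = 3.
The characteristic polynomial is (x - 3)^4, so the factor x - 3 appears with exponent 4: the algebraic multiplicity is 4.

rank(A - 3I) = 2, so the eigenspace has dimension 4 - 2 = 2: the geometric multiplicity is 2.

Since 2 < 4, A is not diagonalizable.

algebraic multiplicity 4, geometric multiplicity 2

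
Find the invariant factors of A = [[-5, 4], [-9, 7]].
The Jordan structure of A has elementary divisors (x - 1)^2. Arranging the block sizes at each eigenvalue in decreasing order and taking row products gives the invariant factors.

Invariant factors (smallest first, each dividing the next): (x - 1)^2.

Check: the last factor (x - 1)^2 is the minimal polynomial, and the product (x - 1)^2 is the characteristic polynomial.

(x - 1)^2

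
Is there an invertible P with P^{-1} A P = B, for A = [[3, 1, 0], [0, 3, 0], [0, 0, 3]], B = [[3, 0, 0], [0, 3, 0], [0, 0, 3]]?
Both have characteristic polynomial (x - 3)^3, but the minimal polynomial of A is (x - 3)^2 while the minimal polynomial of B is x - 3. The minimal polynomial is a similarity invariant, so A and B are not similar.

No.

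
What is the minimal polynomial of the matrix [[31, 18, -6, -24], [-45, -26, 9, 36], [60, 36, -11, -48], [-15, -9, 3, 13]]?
m_A(x) = (x - 4)(x - 1)

The characteristic polynomial factors as (x - 4)(x - 1)^3. The minimal polynomial is ∏(x - λ)^{k_λ} where k_λ is the size of the largest Jordan block at λ.

For λ = 1: rank(A - I) = 1, and the largest Jordan block has size 1 (the smallest k with rank((A - I)^k) = rank((A - I)^(k+1))).
For λ = 4: rank(A - 4I) = 3, and the largest Jordan block has size 1 (the smallest k with rank((A - 4I)^k) = rank((A - 4I)^(k+1))).

So m_A(x) = (x - 4)(x - 1).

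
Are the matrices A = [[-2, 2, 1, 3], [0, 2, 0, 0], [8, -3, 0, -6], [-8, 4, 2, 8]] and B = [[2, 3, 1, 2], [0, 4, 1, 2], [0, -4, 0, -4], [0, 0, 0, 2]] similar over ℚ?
Yes.

Two matrices over a field are similar if and only if they have the same invariant factors.

Both A and B have characteristic polynomial (x - 2)^4 and minimal polynomial (x - 2)^3. Computing further, both have invariant factors x - 2, (x - 2)^3. Hence A and B are similar.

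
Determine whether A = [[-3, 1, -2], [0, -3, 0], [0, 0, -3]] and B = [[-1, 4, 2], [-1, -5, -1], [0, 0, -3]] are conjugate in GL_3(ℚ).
Two matrices over a field are similar if and only if they have the same invariant factors.

Both A and B have characteristic polynomial (x + 3)^3 and minimal polynomial (x + 3)^2. Computing further, both have invariant factors x + 3, (x + 3)^2. Hence A and B are similar.

Yes.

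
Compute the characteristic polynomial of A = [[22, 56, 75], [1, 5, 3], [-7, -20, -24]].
xI - A = [[x - 22, -56, -75], [-1, x - 5, -3], [7, 20, x + 24]].

Expanding det(xI - A) along the first row:
det(xI - A) = + (x - 22)·det([[x - 5, -3], [20, x + 24]]) - (-56)·det([[-1, -3], [7, x + 24]]) + (-75)·det([[-1, x - 5], [7, 20]]).

Evaluating gives χ_A(x) = x^3 - 3x^2 - 9x + 27 = (x - 3)^2(x + 3).

χ_A(x) = (x - 3)^2(x + 3)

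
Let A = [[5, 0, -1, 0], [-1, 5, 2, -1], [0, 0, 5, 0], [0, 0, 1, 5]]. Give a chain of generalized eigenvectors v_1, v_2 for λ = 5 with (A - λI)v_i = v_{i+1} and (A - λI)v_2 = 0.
v_1 = [[3, 0, 1, -1]]^T, v_2 = [[-1, 0, 0, 1]]^T

We seek v_1 ∈ ker((A - 5I)^2) \ ker(A - 5I), then set v_{i+1} = (A - 5I) v_i.

One such chain is v_1 = [[3, 0, 1, -1]]^T, v_2 = [[-1, 0, 0, 1]]^T. Check: (A - 5I) v_2 = [[0, 0, 0, 0]]^T = 0.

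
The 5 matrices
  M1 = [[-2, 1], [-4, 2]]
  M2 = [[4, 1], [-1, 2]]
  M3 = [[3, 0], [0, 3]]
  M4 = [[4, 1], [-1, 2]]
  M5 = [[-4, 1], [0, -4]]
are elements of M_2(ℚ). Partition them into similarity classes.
4 classes: {M1}, {M2, M4}, {M3}, {M5}

Characteristic polynomials: χ_{M1} = x^2, χ_{M2} = (x - 3)^2, χ_{M3} = (x - 3)^2, χ_{M4} = (x - 3)^2, χ_{M5} = (x + 4)^2.

{M1}: invariant factors x^2.

{M2, M4}: invariant factors (x - 3)^2.

{M3}: invariant factors x - 3, x - 3.

{M5}: invariant factors (x + 4)^2.

Matrices are similar if and only if their invariant-factor lists agree; the partition into similarity classes is {M1}, {M2, M4}, {M3}, {M5}.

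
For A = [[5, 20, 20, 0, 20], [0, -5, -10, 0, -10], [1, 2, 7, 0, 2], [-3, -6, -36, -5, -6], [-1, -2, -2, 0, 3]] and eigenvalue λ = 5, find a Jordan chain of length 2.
We seek v_1 ∈ ker((A - 5I)^2) \ ker(A - 5I), then set v_{i+1} = (A - 5I) v_i.

One such chain is v_1 = [[1, 0, 0, 0, 0]]^T, v_2 = [[0, 0, 1, -3, -1]]^T. Check: (A - 5I) v_2 = [[0, 0, 0, 0, 0]]^T = 0.

v_1 = [[1, 0, 0, 0, 0]]^T, v_2 = [[0, 0, 1, -3, -1]]^T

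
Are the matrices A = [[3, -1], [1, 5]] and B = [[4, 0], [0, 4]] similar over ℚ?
No.

Both have characteristic polynomial (x - 4)^2, but the minimal polynomial of A is (x - 4)^2 while the minimal polynomial of B is x - 4. The minimal polynomial is a similarity invariant, so A and B are not similar.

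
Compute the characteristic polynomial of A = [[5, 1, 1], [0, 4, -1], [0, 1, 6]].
χ_A(x) = (x - 5)^3

xI - A = [[x - 5, -1, -1], [0, x - 4, 1], [0, -1, x - 6]].

Expanding det(xI - A) along the first row:
det(xI - A) = + (x - 5)·det([[x - 4, 1], [-1, x - 6]]) - (-1)·det([[0, 1], [0, x - 6]]) + (-1)·det([[0, x - 4], [0, -1]]).

Evaluating gives χ_A(x) = x^3 - 15x^2 + 75x - 125 = (x - 5)^3.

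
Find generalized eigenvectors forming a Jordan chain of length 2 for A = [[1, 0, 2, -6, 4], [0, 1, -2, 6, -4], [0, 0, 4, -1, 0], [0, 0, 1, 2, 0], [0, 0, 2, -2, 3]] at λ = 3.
v_1 = [[-2, 2, -1, 0, -1]]^T, v_2 = [[-2, 2, -1, -1, -2]]^T

We seek v_1 ∈ ker((A - 3I)^2) \ ker(A - 3I), then set v_{i+1} = (A - 3I) v_i.

One such chain is v_1 = [[-2, 2, -1, 0, -1]]^T, v_2 = [[-2, 2, -1, -1, -2]]^T. Check: (A - 3I) v_2 = [[0, 0, 0, 0, 0]]^T = 0.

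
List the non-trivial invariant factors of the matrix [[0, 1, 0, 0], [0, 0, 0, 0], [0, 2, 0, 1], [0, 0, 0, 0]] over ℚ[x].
x^2, x^2

The Jordan structure of A has elementary divisors x^2, x^2. Arranging the block sizes at each eigenvalue in decreasing order and taking row products gives the invariant factors.

Invariant factors (smallest first, each dividing the next): x^2, x^2.

Check: the last factor x^2 is the minimal polynomial, and the product x^4 is the characteristic polynomial.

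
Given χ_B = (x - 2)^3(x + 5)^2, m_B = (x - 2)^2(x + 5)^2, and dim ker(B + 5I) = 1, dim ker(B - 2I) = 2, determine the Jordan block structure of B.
λ = -5: algebraic multiplicity 2 (exponent in χ_B), largest block size 2 (exponent in m_B), 1 block (geometric multiplicity). This forces block sizes [2].
λ = 2: algebraic multiplicity 3 (exponent in χ_B), largest block size 2 (exponent in m_B), 2 blocks (geometric multiplicity). These force block sizes [2, 1].

Jordan blocks: (-5, 2), (2, 2), (2, 1)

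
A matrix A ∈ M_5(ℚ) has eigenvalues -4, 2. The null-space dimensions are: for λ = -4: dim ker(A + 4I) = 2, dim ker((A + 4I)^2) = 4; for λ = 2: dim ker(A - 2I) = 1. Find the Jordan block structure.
Jordan blocks: (-4, 2), (-4, 2), (2, 1)

λ = -4: successive nullity increments [2, 2] count blocks of size ≥ k; block sizes are [2, 2].
λ = 2: successive nullity increments [1] count blocks of size ≥ k; block sizes are [1].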